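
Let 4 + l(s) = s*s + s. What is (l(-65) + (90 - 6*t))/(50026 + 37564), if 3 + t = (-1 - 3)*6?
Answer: 116/2305 ≈ 0.050325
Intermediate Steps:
t = -27 (t = -3 + (-1 - 3)*6 = -3 - 4*6 = -3 - 24 = -27)
l(s) = -4 + s + s**2 (l(s) = -4 + (s*s + s) = -4 + (s**2 + s) = -4 + (s + s**2) = -4 + s + s**2)
(l(-65) + (90 - 6*t))/(50026 + 37564) = ((-4 - 65 + (-65)**2) + (90 - 6*(-27)))/(50026 + 37564) = ((-4 - 65 + 4225) + (90 + 162))/87590 = (4156 + 252)*(1/87590) = 4408*(1/87590) = 116/2305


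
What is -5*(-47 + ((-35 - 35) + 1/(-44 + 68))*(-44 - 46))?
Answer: -124985/4 ≈ -31246.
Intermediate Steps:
-5*(-47 + ((-35 - 35) + 1/(-44 + 68))*(-44 - 46)) = -5*(-47 + (-70 + 1/24)*(-90)) = -5*(-47 - 1679/24*(-90)) = -5*(-47 + 25185/4) = -5*24997/4 = -124985/4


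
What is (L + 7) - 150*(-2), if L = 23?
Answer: 330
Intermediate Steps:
(L + 7) - 150*(-2) = (23 + 7) - 150*(-2) = 30 + 300 = 330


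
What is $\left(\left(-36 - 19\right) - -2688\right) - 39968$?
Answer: $-37335$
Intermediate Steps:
$\left(\left(-36 - 19\right) - -2688\right) - 39968 = \left(-55 + 2688\right) - 39968 = 2633 - 39968 = -37335$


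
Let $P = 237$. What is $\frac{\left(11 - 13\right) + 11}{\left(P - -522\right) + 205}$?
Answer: $\frac{9}{964} \approx 0.0093361$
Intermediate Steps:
$\frac{\left(11 - 13\right) + 11}{\left(P - -522\right) + 205} = \frac{\left(11 - 13\right) + 11}{\left(237 - -522\right) + 205} = \frac{-2 + 11}{\left(237 + 522\right) + 205} = \frac{9}{759 + 205} = \frac{9}{964}$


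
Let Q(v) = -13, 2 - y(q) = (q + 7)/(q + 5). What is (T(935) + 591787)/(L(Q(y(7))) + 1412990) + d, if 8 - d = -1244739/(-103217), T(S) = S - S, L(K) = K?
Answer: -530959123152/145843247009 ≈ -3.6406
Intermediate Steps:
y(q) = 2 - (7 + q)/(5 + q) (y(q) = 2 - (q + 7)/(q + 5) = 2 - (7 + q)/(5 + q))
T(S) = 0
d = -419003/103217 (d = 8 - (-1244739)/(-103217) = 8 - (-1244739)*(-1)/103217 = 8 - 1*1244739/103217 = 8 - 1244739/103217 = -419003/103217 ≈ -4.0594)
(T(935) + 591787)/(L(Q(y(7))) + 1412990) + d = (0 + 591787)/(-13 + 1412990) - 419003/103217 = 591787/1412977 - 419003/103217 = -530959123152/145843247009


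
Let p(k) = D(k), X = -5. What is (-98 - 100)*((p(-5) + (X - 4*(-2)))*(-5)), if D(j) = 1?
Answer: 3960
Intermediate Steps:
p(k) = 1
(-98 - 100)*((p(-5) + (X - 4*(-2)))*(-5)) = (-98 - 100)*((1 + (-5 - 4*(-2)))*(-5)) = -198*(1 + (-5 + 8))*(-5) = -198*(1 + 3)*(-5) = -792*(-5) = -198*(-20) = 3960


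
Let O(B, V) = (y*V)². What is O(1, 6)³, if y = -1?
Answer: 46656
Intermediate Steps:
O(B, V) = V² (O(B, V) = (-V)² = V²)
O(1, 6)³ = (6²)³ = 36³ = 46656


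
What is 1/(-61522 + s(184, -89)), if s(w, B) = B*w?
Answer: -1/77898 ≈ -1.2837e-5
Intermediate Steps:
1/(-61522 + s(184, -89)) = 1/(-61522 - 89*184) = 1/(-61522 - 16376) = 1/(-77898) = -1/77898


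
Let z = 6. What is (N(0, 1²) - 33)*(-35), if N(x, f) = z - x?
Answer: 945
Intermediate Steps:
N(x, f) = 6 - x
(N(0, 1²) - 33)*(-35) = ((6 - 1*0) - 33)*(-35) = ((6 + 0) - 33)*(-35) = (6 - 33)*(-35) = -27*(-35) = 945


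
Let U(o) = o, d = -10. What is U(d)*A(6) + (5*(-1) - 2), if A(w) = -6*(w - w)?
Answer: -7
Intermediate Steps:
A(w) = 0 (A(w) = -6*0 = 0)
U(d)*A(6) + (5*(-1) - 2) = -10*0 + (5*(-1) - 2) = 0 + (-5 - 2) = 0 - 7 = -7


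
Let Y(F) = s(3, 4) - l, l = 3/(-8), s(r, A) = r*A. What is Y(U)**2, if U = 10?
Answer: 9801/64 ≈ 153.14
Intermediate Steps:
s(r, A) = A*r
l = -3/8 (l = 3*(-1/8) = -3/8 ≈ -0.37500)
Y(F) = 99/8 (Y(F) = 4*3 - 1*(-3/8) = 12 + 3/8 = 99/8)
Y(U)**2 = (99/8)**2 = 9801/64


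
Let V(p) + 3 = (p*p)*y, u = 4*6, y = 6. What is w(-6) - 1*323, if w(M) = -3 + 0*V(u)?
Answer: -326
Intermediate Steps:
u = 24
V(p) = -3 + 6*p² (V(p) = -3 + (p*p)*6 = -3 + p²*6 = -3 + 6*p²)
w(M) = -3 (w(M) = -3 + 0*(-3 + 6*24²) = -3 + 0*(-3 + 6*576) = -3 + 0*(-3 + 3456) = -3 + 0*3453 = -3 + 0 = -3)
w(-6) - 1*323 = -3 - 1*323 = -3 - 323 = -326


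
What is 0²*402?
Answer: 0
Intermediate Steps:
0²*402 = 0*402 = 0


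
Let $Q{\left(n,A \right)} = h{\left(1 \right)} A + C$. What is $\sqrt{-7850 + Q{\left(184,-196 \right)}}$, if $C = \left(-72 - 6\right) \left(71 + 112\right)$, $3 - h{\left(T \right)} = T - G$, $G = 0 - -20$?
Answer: $2 i \sqrt{6609} \approx 162.59 i$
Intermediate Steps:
$G = 20$ ($G = 0 + 20 = 20$)
$h{\left(T \right)} = 23 - T$ ($h{\left(T \right)} = 3 - \left(T - 20\right) = 3 - \left(-20 + T\right) = 23 - T$)
$C = -14274$ ($C = \left(-78\right) 183 = -14274$)
$Q{\left(n,A \right)} = -14274 + 22 A$ ($Q{\left(n,A \right)} = \left(23 - 1\right) A - 14274 = 22 A - 14274 = -14274 + 22 A$)
$\sqrt{-7850 + Q{\left(184,-196 \right)}} = \sqrt{-7850 + \left(-14274 + 22 \left(-196\right)\right)} = \sqrt{-7850 - 18586} = \sqrt{-26436} = 2 i \sqrt{6609}$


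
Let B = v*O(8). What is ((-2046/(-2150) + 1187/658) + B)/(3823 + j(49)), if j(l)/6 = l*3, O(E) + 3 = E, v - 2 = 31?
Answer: 118661909/3328081750 ≈ 0.035655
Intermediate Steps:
v = 33 (v = 2 + 31 = 33)
O(E) = -3 + E
j(l) = 18*l (j(l) = 6*(l*3) = 6*(3*l) = 18*l)
B = 165 (B = 33*(-3 + 8) = 33*5 = 165)
((-2046/(-2150) + 1187/658) + B)/(3823 + j(49)) = ((-2046/(-2150) + 1187/658) + 165)/(3823 + 18*49) = ((-2046*(-1/2150) + 1187*(1/658)) + 165)/(3823 + 882) = ((1023/1075 + 1187/658) + 165)/4705 = (1949159/707350 + 165)*(1/4705) = (118661909/707350)*(1/4705) = 118661909/3328081750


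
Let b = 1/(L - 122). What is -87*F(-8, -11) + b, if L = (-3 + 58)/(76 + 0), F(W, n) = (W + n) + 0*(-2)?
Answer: 15235625/9217 ≈ 1653.0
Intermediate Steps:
F(W, n) = W + n (F(W, n) = (W + n) + 0 = W + n)
L = 55/76 ≈ 0.72368
b = -76/9217 (b = 1/(55/76 - 122) = 1/(-9217/76) = -76/9217 ≈ -0.0082456)
-87*F(-8, -11) + b = -87*(-8 - 11) - 76/9217 = -87*(-19) - 76/9217 = 1653 - 76/9217 = 15235625/9217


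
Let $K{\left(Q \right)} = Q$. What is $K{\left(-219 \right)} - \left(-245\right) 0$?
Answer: $-219$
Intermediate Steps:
$K{\left(-219 \right)} - \left(-245\right) 0 = -219 - \left(-245\right) 0 = -219 - 0 = -219 + 0 = -219$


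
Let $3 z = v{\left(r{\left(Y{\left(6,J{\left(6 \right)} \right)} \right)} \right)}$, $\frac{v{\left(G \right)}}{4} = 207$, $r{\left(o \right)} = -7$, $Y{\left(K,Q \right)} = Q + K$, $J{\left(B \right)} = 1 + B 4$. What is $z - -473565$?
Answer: $473841$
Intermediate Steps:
$J{\left(B \right)} = 1 + 4 B$
$Y{\left(K,Q \right)} = K + Q$
$v{\left(G \right)} = 828$ ($v{\left(G \right)} = 4 \cdot 207 = 828$)
$z = 276$ ($z = \frac{1}{3} \cdot 828 = 276$)
$z - -473565 = 276 - -473565 = 276 + 473565 = 473841$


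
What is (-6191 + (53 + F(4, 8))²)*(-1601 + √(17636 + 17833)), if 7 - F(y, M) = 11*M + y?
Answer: 8272367 - 15501*√3941 ≈ 7.2993e+6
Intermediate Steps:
F(y, M) = 7 - y - 11*M (F(y, M) = 7 - (11*M + y) = 7 - (y + 11*M) = 7 + (-y - 11*M) = 7 - y - 11*M)
(-6191 + (53 + F(4, 8))²)*(-1601 + √(17636 + 17833)) = (-6191 + (53 + (7 - 1*4 - 11*8))²)*(-1601 + √(17636 + 17833)) = (-6191 + (53 + (7 - 4 - 88))²)*(-1601 + √35469) = (-6191 + (53 - 85)²)*(-1601 + 3*√3941) = (-6191 + (-32)²)*(-1601 + 3*√3941) = (-6191 + 1024)*(-1601 + 3*√3941) = -5167*(-1601 + 3*√3941) = 8272367 - 15501*√3941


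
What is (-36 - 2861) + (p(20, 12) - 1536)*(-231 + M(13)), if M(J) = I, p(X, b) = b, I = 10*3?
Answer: 303427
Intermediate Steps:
I = 30
M(J) = 30
(-36 - 2861) + (p(20, 12) - 1536)*(-231 + M(13)) = (-36 - 2861) + (12 - 1536)*(-231 + 30) = -2897 - 1524*(-201) = -2897 + 306324 = 303427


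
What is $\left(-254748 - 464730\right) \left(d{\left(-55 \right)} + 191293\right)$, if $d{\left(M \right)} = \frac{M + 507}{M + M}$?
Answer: $- \frac{7569548175942}{55} \approx -1.3763 \cdot 10^{11}$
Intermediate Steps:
$d{\left(M \right)} = \frac{507 + M}{2 M}$
$\left(-254748 - 464730\right) \left(d{\left(-55 \right)} + 191293\right) = \left(-254748 - 464730\right) \left(\frac{507 - 55}{2 \left(-55\right)} + 191293\right) = - 719478 \left(\frac{1}{2} \left(- \frac{1}{55}\right) 452 + 191293\right) = - 719478 \left(- \frac{226}{55} + 191293\right) = \left(-719478\right) \frac{10520889}{55} = - \frac{7569548175942}{55}$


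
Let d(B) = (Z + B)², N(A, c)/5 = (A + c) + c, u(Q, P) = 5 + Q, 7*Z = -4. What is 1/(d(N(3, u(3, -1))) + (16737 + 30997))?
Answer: 49/2775887 ≈ 1.7652e-5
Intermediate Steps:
Z = -4/7 (Z = (⅐)*(-4) = -4/7 ≈ -0.57143)
N(A, c) = 5*A + 10*c (N(A, c) = 5*((A + c) + c) = 5*(A + 2*c) = 5*A + 10*c)
d(B) = (-4/7 + B)²
1/(d(N(3, u(3, -1))) + (16737 + 30997)) = 1/((-4 + 7*(5*3 + 10*(5 + 3)))²/49 + (16737 + 30997)) = 1/((-4 + 7*(15 + 10*8))²/49 + 47734) = 1/((-4 + 7*(15 + 80))²/49 + 47734) = 1/((-4 + 7*95)²/49 + 47734) = 1/((-4 + 665)²/49 + 47734) = 1/((1/49)*661² + 47734) = 1/((1/49)*436921 + 47734) = 1/(436921/49 + 47734) = 1/(2775887/49) = 49/2775887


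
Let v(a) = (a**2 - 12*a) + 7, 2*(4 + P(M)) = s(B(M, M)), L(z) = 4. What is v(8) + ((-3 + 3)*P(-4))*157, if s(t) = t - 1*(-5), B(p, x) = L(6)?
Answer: -25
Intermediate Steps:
B(p, x) = 4
s(t) = 5 + t (s(t) = t + 5 = 5 + t)
P(M) = 1/2 (P(M) = -4 + (5 + 4)/2 = -4 + (1/2)*9 = -4 + 9/2 = 1/2)
v(a) = 7 + a**2 - 12*a
v(8) + ((-3 + 3)*P(-4))*157 = (7 + 8**2 - 12*8) + ((-3 + 3)*(1/2))*157 = (7 + 64 - 96) + (0*(1/2))*157 = -25 + 0*157 = -25 + 0 = -25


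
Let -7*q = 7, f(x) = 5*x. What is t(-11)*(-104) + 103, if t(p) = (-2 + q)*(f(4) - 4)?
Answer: 5095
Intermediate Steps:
q = -1 (q = -⅐*7 = -1)
t(p) = -48 (t(p) = (-2 - 1)*(5*4 - 4) = -3*(20 - 4) = -3*16 = -48)
t(-11)*(-104) + 103 = -48*(-104) + 103 = 4992 + 103 = 5095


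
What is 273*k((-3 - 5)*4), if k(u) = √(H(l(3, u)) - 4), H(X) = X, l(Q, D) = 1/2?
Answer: 273*I*√14/2 ≈ 510.74*I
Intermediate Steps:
l(Q, D) = ½
k(u) = I*√14/2 (k(u) = √(½ - 4) = √(-7/2) = I*√14/2)
273*k((-3 - 5)*4) = 273*(I*√14/2) = 273*I*√14/2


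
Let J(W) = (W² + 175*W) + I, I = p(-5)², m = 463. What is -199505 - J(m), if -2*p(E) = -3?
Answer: -1979605/4 ≈ -4.9490e+5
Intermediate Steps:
p(E) = 3/2 (p(E) = -½*(-3) = 3/2)
I = 9/4 (I = (3/2)² = 9/4 ≈ 2.2500)
J(W) = 9/4 + W² + 175*W (J(W) = (W² + 175*W) + 9/4 = 9/4 + W² + 175*W)
-199505 - J(m) = -199505 - (9/4 + 463² + 175*463) = -199505 - (9/4 + 214369 + 81025) = -199505 - 1*1181585/4 = -199505 - 1181585/4 = -1979605/4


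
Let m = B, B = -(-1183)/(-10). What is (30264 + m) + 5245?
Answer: 353907/10 ≈ 35391.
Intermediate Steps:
B = -1183/10 (B = -(-1183)*(-1)/10 = -7*169/10 = -1183/10 ≈ -118.30)
m = -1183/10 ≈ -118.30
(30264 + m) + 5245 = (30264 - 1183/10) + 5245 = 301457/10 + 5245 = 353907/10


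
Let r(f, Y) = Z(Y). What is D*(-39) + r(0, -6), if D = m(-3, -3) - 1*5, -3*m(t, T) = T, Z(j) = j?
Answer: 150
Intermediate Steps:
m(t, T) = -T/3
r(f, Y) = Y
D = -4 (D = -1/3*(-3) - 1*5 = 1 - 5 = -4)
D*(-39) + r(0, -6) = -4*(-39) - 6 = 156 - 6 = 150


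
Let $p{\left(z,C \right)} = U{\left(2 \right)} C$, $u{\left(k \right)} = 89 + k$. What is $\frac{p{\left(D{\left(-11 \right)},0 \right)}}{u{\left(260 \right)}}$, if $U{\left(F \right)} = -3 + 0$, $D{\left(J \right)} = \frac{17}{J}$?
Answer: $0$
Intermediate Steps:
$U{\left(F \right)} = -3$
$p{\left(z,C \right)} = - 3 C$
$\frac{p{\left(D{\left(-11 \right)},0 \right)}}{u{\left(260 \right)}} = \frac{\left(-3\right) 0}{89 + 260} = \frac{0}{349} = 0 \cdot \frac{1}{349} = 0$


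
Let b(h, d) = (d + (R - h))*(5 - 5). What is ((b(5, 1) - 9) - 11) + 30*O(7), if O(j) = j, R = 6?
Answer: 190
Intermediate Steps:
b(h, d) = 0 (b(h, d) = (d + (6 - h))*(5 - 5) = (6 + d - h)*0 = 0)
((b(5, 1) - 9) - 11) + 30*O(7) = ((0 - 9) - 11) + 30*7 = (-9 - 11) + 210 = -20 + 210 = 190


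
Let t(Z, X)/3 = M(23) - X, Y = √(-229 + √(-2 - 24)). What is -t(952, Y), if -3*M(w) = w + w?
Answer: 46 + 3*√(-229 + I*√26) ≈ 46.505 + 45.401*I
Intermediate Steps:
M(w) = -2*w/3 (M(w) = -(w + w)/3 = -2*w/3)
Y = √(-229 + I*√26) (Y = √(-229 + √(-26)) = √(-229 + I*√26) ≈ 0.1685 + 15.134*I)
t(Z, X) = -46 - 3*X (t(Z, X) = 3*(-⅔*23 - X) = 3*(-46/3 - X) = -46 - 3*X)
-t(952, Y) = -(-46 - 3*√(-229 + I*√26)) = 46 + 3*√(-229 + I*√26)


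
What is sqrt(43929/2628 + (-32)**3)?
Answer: 5*I*sqrt(27925055)/146 ≈ 180.97*I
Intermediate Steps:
sqrt(43929/2628 + (-32)**3) = sqrt(43929*(1/2628) - 32768) = sqrt(4881/292 - 32768) = sqrt(-9563375/292) = 5*I*sqrt(27925055)/146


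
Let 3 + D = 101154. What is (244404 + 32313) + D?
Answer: 377868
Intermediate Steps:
D = 101151 (D = -3 + 101154 = 101151)
(244404 + 32313) + D = (244404 + 32313) + 101151 = 276717 + 101151 = 377868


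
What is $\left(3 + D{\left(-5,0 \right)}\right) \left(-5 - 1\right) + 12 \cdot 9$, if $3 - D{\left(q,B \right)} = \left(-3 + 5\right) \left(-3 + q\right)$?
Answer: $-24$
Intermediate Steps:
$D{\left(q,B \right)} = 9 - 2 q$ ($D{\left(q,B \right)} = 3 - \left(-3 + 5\right) \left(-3 + q\right) = 3 - 2 \left(-3 + q\right) = 3 - \left(-6 + 2 q\right) = 9 - 2 q$)
$\left(3 + D{\left(-5,0 \right)}\right) \left(-5 - 1\right) + 12 \cdot 9 = \left(3 + \left(9 - -10\right)\right) \left(-5 - 1\right) + 12 \cdot 9 = \left(3 + \left(9 + 10\right)\right) \left(-6\right) + 108 = \left(3 + 19\right) \left(-6\right) + 108 = 22 \left(-6\right) + 108 = -132 + 108 = -24$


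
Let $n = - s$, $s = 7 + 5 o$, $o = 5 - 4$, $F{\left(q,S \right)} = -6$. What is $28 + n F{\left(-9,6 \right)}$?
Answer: $100$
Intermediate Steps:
$o = 1$ ($o = 5 - 4 = 1$)
$s = 12$ ($s = 7 + 5 \cdot 1 = 7 + 5 = 12$)
$n = -12$ ($n = \left(-1\right) 12 = -12$)
$28 + n F{\left(-9,6 \right)} = 28 - -72 = 28 + 72 = 100$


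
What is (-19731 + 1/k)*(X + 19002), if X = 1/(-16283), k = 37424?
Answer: -228472027483999795/609374992 ≈ -3.7493e+8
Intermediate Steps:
X = -1/16283 ≈ -6.1414e-5
(-19731 + 1/k)*(X + 19002) = (-19731 + 1/37424)*(-1/16283 + 19002) = (-19731 + 1/37424)*(309409565/16283) = -738412943/37424*309409565/16283 = -228472027483999795/609374992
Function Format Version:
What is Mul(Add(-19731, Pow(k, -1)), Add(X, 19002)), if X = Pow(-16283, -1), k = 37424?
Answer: Rational(-228472027483999795, 609374992) ≈ -3.7493e+8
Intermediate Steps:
X = Rational(-1, 16283) ≈ -6.1414e-5
Mul(Add(-19731, Pow(k, -1)), Add(X, 19002)) = Mul(Add(-19731, Pow(37424, -1)), Add(Rational(-1, 16283), 19002)) = Mul(Add(-19731, Rational(1, 37424)), Rational(309409565, 16283)) = Mul(Rational(-738412943, 37424), Rational(309409565, 16283)) = Rational(-228472027483999795, 609374992)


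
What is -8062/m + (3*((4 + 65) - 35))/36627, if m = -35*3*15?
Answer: 98482508/19229175 ≈ 5.1215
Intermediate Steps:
m = -1575 (m = -105*15 = -1575)
-8062/m + (3*((4 + 65) - 35))/36627 = -8062/(-1575) + (3*((4 + 65) - 35))/36627 = -8062*(-1/1575) + (3*(69 - 35))*(1/36627) = 8062/1575 + (3*34)*(1/36627) = 8062/1575 + 102*(1/36627) = 8062/1575 + 34/12209 = 98482508/19229175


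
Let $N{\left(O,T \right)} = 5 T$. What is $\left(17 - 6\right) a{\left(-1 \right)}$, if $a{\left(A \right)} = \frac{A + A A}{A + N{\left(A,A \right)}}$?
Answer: $0$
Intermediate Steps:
$a{\left(A \right)} = \frac{A + A^{2}}{6 A}$ ($a{\left(A \right)} = \frac{A + A A}{A + 5 A} = \frac{A + A^{2}}{6 A}$)
$\left(17 - 6\right) a{\left(-1 \right)} = \left(17 - 6\right) \left(\frac{1}{6} + \frac{1}{6} \left(-1\right)\right) = \left(17 - 6\right) \left(\frac{1}{6} - \frac{1}{6}\right) = 11 \cdot 0 = 0$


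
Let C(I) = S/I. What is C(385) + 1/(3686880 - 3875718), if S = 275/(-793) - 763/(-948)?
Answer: 829982509/700707947940 ≈ 0.0011845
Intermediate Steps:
S = 344359/751764 (S = 275*(-1/793) - 763*(-1/948) = -275/793 + 763/948 = 344359/751764 ≈ 0.45807)
C(I) = 344359/(751764*I)
C(385) + 1/(3686880 - 3875718) = (344359/751764)/385 + 1/(3686880 - 3875718) = (344359/751764)*(1/385) + 1/(-188838) = 344359/289429140 - 1/188838 = 829982509/700707947940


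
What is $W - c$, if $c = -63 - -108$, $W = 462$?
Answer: $417$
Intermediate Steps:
$c = 45$ ($c = -63 + 108 = 45$)
$W - c = 462 - 45 = 417$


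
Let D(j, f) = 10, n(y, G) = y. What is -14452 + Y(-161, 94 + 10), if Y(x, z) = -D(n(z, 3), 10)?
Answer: -14462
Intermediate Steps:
Y(x, z) = -10 (Y(x, z) = -1*10 = -10)
-14452 + Y(-161, 94 + 10) = -14452 - 10 = -14462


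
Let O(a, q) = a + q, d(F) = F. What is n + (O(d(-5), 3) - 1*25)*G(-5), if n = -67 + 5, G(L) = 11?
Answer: -359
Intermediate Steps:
n = -62
n + (O(d(-5), 3) - 1*25)*G(-5) = -62 + ((-5 + 3) - 1*25)*11 = -62 + (-2 - 25)*11 = -62 - 27*11 = -62 - 297 = -359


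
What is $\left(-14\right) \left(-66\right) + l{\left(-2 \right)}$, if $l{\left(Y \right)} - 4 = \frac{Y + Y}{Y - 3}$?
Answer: $\frac{4644}{5} \approx 928.8$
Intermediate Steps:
$l{\left(Y \right)} = 4 + \frac{2 Y}{-3 + Y}$ ($l{\left(Y \right)} = 4 + \frac{Y + Y}{Y - 3} = 4 + \frac{2 Y}{-3 + Y}$)
$\left(-14\right) \left(-66\right) + l{\left(-2 \right)} = \left(-14\right) \left(-66\right) + \frac{6 \left(-2 - 2\right)}{-3 - 2} = 924 + 6 \frac{1}{-5} \left(-4\right) = 924 + 6 \left(- \frac{1}{5}\right) \left(-4\right) = 924 + \frac{24}{5} = \frac{4644}{5}$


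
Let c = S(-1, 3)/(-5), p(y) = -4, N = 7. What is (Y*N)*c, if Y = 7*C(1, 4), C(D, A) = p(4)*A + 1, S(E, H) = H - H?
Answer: 0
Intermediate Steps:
S(E, H) = 0
C(D, A) = 1 - 4*A (C(D, A) = -4*A + 1 = 1 - 4*A)
c = 0 (c = 0/(-5) = 0*(-⅕) = 0)
Y = -105 (Y = 7*(1 - 4*4) = 7*(1 - 16) = 7*(-15) = -105)
(Y*N)*c = -105*7*0 = -735*0 = 0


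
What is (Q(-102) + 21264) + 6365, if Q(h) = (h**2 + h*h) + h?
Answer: 48335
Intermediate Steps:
Q(h) = h + 2*h**2 (Q(h) = (h**2 + h**2) + h = 2*h**2 + h = h + 2*h**2)
(Q(-102) + 21264) + 6365 = (-102*(1 + 2*(-102)) + 21264) + 6365 = (-102*(1 - 204) + 21264) + 6365 = (-102*(-203) + 21264) + 6365 = (20706 + 21264) + 6365 = 41970 + 6365 = 48335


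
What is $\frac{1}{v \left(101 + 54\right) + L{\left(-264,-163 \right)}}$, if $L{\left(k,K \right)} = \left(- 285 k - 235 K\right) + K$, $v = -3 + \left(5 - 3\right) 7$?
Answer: $\frac{1}{115087} \approx 8.6891 \cdot 10^{-6}$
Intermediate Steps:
$v = 11$ ($v = -3 + 2 \cdot 7 = -3 + 14 = 11$)
$L{\left(k,K \right)} = - 285 k - 234 K$
$\frac{1}{v \left(101 + 54\right) + L{\left(-264,-163 \right)}} = \frac{1}{11 \left(101 + 54\right) - -113382} = \frac{1}{11 \cdot 155 + \left(75240 + 38142\right)} = \frac{1}{1705 + 113382} = \frac{1}{115087}$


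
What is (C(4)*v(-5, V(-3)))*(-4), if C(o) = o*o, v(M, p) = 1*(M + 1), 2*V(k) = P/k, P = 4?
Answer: 256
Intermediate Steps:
V(k) = 2/k (V(k) = (4/k)/2 = 2/k)
v(M, p) = 1 + M (v(M, p) = 1*(1 + M) = 1 + M)
C(o) = o²
(C(4)*v(-5, V(-3)))*(-4) = (4²*(1 - 5))*(-4) = (16*(-4))*(-4) = -64*(-4) = 256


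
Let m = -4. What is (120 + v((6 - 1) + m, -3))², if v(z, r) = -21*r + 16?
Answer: 39601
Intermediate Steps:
v(z, r) = 16 - 21*r
(120 + v((6 - 1) + m, -3))² = (120 + (16 - 21*(-3)))² = (120 + (16 + 63))² = (120 + 79)² = 199² = 39601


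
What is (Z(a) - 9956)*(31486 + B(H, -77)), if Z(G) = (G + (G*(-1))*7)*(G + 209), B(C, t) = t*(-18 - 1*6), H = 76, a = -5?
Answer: -127869224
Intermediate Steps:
B(C, t) = -24*t (B(C, t) = t*(-18 - 6) = t*(-24) = -24*t)
Z(G) = -6*G*(209 + G) (Z(G) = (G - G*7)*(209 + G) = (G - 7*G)*(209 + G) = (-6*G)*(209 + G) = -6*G*(209 + G))
(Z(a) - 9956)*(31486 + B(H, -77)) = (-6*(-5)*(209 - 5) - 9956)*(31486 - 24*(-77)) = (-6*(-5)*204 - 9956)*(31486 + 1848) = (6120 - 9956)*33334 = -3836*33334 = -127869224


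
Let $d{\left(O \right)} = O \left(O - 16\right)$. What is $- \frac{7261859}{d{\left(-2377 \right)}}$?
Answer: $- \frac{7261859}{5688161} \approx -1.2767$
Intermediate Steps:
$d{\left(O \right)} = O \left(-16 + O\right)$
$- \frac{7261859}{d{\left(-2377 \right)}} = - \frac{7261859}{\left(-2377\right) \left(-16 - 2377\right)} = - \frac{7261859}{\left(-2377\right) \left(-2393\right)} = - \frac{7261859}{5688161}$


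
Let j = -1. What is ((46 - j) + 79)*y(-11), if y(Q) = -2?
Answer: -252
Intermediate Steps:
((46 - j) + 79)*y(-11) = ((46 - 1*(-1)) + 79)*(-2) = ((46 + 1) + 79)*(-2) = (47 + 79)*(-2) = 126*(-2) = -252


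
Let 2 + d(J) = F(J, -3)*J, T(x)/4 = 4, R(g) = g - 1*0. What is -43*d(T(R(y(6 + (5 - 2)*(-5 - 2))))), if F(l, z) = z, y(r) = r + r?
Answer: 2150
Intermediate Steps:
y(r) = 2*r
R(g) = g (R(g) = g + 0 = g)
T(x) = 16 (T(x) = 4*4 = 16)
d(J) = -2 - 3*J
-43*d(T(R(y(6 + (5 - 2)*(-5 - 2))))) = -43*(-2 - 3*16) = -43*(-2 - 48) = -43*(-50) = 2150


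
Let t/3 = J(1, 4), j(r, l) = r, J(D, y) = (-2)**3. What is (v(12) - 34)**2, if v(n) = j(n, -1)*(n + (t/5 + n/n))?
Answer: 103684/25 ≈ 4147.4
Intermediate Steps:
J(D, y) = -8
t = -24 (t = 3*(-8) = -24)
v(n) = n*(-19/5 + n) (v(n) = n*(n + (-24/5 + n/n)) = n*(n + (-24*1/5 + 1)) = n*(n + (-24/5 + 1)) = n*(n - 19/5) = n*(-19/5 + n))
(v(12) - 34)**2 = ((1/5)*12*(-19 + 5*12) - 34)**2 = ((1/5)*12*(-19 + 60) - 34)**2 = ((1/5)*12*41 - 34)**2 = (492/5 - 34)**2 = (322/5)**2 = 103684/25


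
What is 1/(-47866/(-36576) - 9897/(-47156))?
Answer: 215597232/327395221 ≈ 0.65852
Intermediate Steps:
1/(-47866/(-36576) - 9897/(-47156)) = 1/(-47866*(-1/36576) - 9897*(-1/47156)) = 1/(23933/18288 + 9897/47156) = 1/(327395221/215597232) = 215597232/327395221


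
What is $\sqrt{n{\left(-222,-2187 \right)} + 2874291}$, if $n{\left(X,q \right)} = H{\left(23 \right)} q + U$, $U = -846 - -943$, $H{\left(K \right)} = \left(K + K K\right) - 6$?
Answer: $\sqrt{1680286} \approx 1296.3$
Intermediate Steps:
$H{\left(K \right)} = -6 + K + K^{2}$ ($H{\left(K \right)} = \left(K + K^{2}\right) - 6 = -6 + K + K^{2}$)
$U = 97$ ($U = -846 + 943 = 97$)
$n{\left(X,q \right)} = 97 + 546 q$ ($n{\left(X,q \right)} = \left(-6 + 23 + 23^{2}\right) q + 97 = \left(-6 + 23 + 529\right) q + 97 = 546 q + 97 = 97 + 546 q$)
$\sqrt{n{\left(-222,-2187 \right)} + 2874291} = \sqrt{\left(97 + 546 \left(-2187\right)\right) + 2874291} = \sqrt{\left(97 - 1194102\right) + 2874291} = \sqrt{-1194005 + 2874291} = \sqrt{1680286}$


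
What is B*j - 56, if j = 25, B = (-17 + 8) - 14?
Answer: -631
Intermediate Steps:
B = -23 (B = -9 - 14 = -23)
B*j - 56 = -23*25 - 56 = -575 - 56 = -631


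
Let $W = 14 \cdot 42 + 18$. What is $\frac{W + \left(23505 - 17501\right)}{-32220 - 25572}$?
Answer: $- \frac{3305}{28896} \approx -0.11438$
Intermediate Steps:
$W = 606$ ($W = 588 + 18 = 606$)
$\frac{W + \left(23505 - 17501\right)}{-32220 - 25572} = \frac{606 + \left(23505 - 17501\right)}{-32220 - 25572} = \frac{606 + \left(23505 - 17501\right)}{-57792} = \left(606 + 6004\right) \left(- \frac{1}{57792}\right) = 6610 \left(- \frac{1}{57792}\right) = - \frac{3305}{28896}$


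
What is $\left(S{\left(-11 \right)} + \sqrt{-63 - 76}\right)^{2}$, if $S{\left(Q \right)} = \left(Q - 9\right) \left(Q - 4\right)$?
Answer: $\left(300 + i \sqrt{139}\right)^{2} \approx 89861.0 + 7073.9 i$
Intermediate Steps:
$S{\left(Q \right)} = \left(-9 + Q\right) \left(-4 + Q\right)$
$\left(S{\left(-11 \right)} + \sqrt{-63 - 76}\right)^{2} = \left(\left(36 + \left(-11\right)^{2} - -143\right) + \sqrt{-63 - 76}\right)^{2} = \left(\left(36 + 121 + 143\right) + \sqrt{-139}\right)^{2} = \left(300 + i \sqrt{139}\right)^{2}$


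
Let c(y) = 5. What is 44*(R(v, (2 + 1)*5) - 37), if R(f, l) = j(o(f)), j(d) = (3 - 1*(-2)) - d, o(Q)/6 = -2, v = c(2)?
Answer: -880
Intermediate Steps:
v = 5
o(Q) = -12 (o(Q) = 6*(-2) = -12)
j(d) = 5 - d (j(d) = (3 + 2) - d = 5 - d)
R(f, l) = 17 (R(f, l) = 5 - 1*(-12) = 5 + 12 = 17)
44*(R(v, (2 + 1)*5) - 37) = 44*(17 - 37) = 44*(-20) = -880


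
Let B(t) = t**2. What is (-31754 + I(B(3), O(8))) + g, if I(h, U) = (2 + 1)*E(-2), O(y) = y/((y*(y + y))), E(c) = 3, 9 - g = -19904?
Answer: -11832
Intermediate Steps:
g = 19913 (g = 9 - 1*(-19904) = 9 + 19904 = 19913)
O(y) = 1/(2*y) (O(y) = y/((y*(2*y))) = y/((2*y**2)) = y*(1/(2*y**2)) = 1/(2*y))
I(h, U) = 9 (I(h, U) = (2 + 1)*3 = 3*3 = 9)
(-31754 + I(B(3), O(8))) + g = (-31754 + 9) + 19913 = -31745 + 19913 = -11832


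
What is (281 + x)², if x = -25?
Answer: 65536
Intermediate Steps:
(281 + x)² = (281 - 25)² = 256² = 65536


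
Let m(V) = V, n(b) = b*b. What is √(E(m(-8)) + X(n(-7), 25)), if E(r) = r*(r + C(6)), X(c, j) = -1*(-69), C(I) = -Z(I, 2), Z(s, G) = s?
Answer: √181 ≈ 13.454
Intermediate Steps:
n(b) = b²
C(I) = -I
X(c, j) = 69
E(r) = r*(-6 + r) (E(r) = r*(r - 1*6) = r*(r - 6) = r*(-6 + r))
√(E(m(-8)) + X(n(-7), 25)) = √(-8*(-6 - 8) + 69) = √(-8*(-14) + 69) = √(112 + 69) = √181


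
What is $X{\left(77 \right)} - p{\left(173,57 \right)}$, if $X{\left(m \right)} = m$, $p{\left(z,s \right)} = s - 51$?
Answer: $71$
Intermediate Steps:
$p{\left(z,s \right)} = -51 + s$ ($p{\left(z,s \right)} = s - 51 = -51 + s$)
$X{\left(77 \right)} - p{\left(173,57 \right)} = 77 - \left(-51 + 57\right) = 77 - 6 = 71$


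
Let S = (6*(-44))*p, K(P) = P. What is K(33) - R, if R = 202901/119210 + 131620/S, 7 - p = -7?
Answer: 526433989/7867860 ≈ 66.909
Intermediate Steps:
p = 14 (p = 7 - 1*(-7) = 7 + 7 = 14)
S = -3696 (S = (6*(-44))*14 = -264*14 = -3696)
R = -266794609/7867860 (R = 202901/119210 + 131620/(-3696) = 202901*(1/119210) + 131620*(-1/3696) = 202901/119210 - 32905/924 = -266794609/7867860 ≈ -33.909)
K(33) - R = 33 - 1*(-266794609/7867860) = 33 + 266794609/7867860 = 526433989/7867860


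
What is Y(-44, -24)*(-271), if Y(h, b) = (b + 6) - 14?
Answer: 8672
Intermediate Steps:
Y(h, b) = -8 + b (Y(h, b) = (6 + b) - 14 = -8 + b)
Y(-44, -24)*(-271) = (-8 - 24)*(-271) = -32*(-271) = 8672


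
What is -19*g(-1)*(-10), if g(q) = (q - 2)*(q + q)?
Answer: 1140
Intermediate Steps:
g(q) = 2*q*(-2 + q) (g(q) = (-2 + q)*(2*q) = 2*q*(-2 + q))
-19*g(-1)*(-10) = -38*(-1)*(-2 - 1)*(-10) = -38*(-1)*(-3)*(-10) = -19*6*(-10) = -114*(-10) = 1140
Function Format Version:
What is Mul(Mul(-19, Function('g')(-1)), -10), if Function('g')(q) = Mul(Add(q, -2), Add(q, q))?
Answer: 1140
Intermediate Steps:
Function('g')(q) = Mul(2, q, Add(-2, q)) (Function('g')(q) = Mul(Add(-2, q), Mul(2, q)) = Mul(2, q, Add(-2, q)))
Mul(Mul(-19, Function('g')(-1)), -10) = Mul(Mul(-19, Mul(2, -1, Add(-2, -1))), -10) = Mul(Mul(-19, Mul(2, -1, -3)), -10) = Mul(Mul(-19, 6), -10) = Mul(-114, -10) = 1140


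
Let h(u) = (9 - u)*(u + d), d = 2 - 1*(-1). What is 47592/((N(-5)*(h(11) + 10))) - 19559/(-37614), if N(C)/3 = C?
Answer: 33248267/188070 ≈ 176.79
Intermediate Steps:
N(C) = 3*C
d = 3 (d = 2 + 1 = 3)
h(u) = (3 + u)*(9 - u) (h(u) = (9 - u)*(u + 3) = (9 - u)*(3 + u) = (3 + u)*(9 - u))
47592/((N(-5)*(h(11) + 10))) - 19559/(-37614) = 47592/(((3*(-5))*((27 - 1*11² + 6*11) + 10))) - 19559/(-37614) = 47592/((-15*((27 - 1*121 + 66) + 10))) - 19559*(-1/37614) = 47592/((-15*((27 - 121 + 66) + 10))) + 19559/37614 = 47592/((-15*(-28 + 10))) + 19559/37614 = 47592/((-15*(-18))) + 19559/37614 = 47592/270 + 19559/37614 = 47592*(1/270) + 19559/37614 = 2644/15 + 19559/37614 = 33248267/188070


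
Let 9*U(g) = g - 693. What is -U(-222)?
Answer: 305/3 ≈ 101.67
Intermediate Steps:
U(g) = -77 + g/9 (U(g) = (g - 693)/9 = (-693 + g)/9 = -77 + g/9)
-U(-222) = -(-77 + (⅑)*(-222)) = -(-77 - 74/3) = -1*(-305/3) = 305/3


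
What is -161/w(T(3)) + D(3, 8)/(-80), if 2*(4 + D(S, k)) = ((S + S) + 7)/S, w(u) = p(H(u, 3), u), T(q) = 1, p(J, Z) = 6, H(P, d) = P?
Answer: -12869/480 ≈ -26.810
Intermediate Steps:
w(u) = 6
D(S, k) = -4 + (7 + 2*S)/(2*S) (D(S, k) = -4 + (((S + S) + 7)/S)/2 = -4 + ((2*S + 7)/S)/2 = -4 + ((7 + 2*S)/S)/2 = -4 + (7 + 2*S)/(2*S))
-161/w(T(3)) + D(3, 8)/(-80) = -161/6 + (-3 + (7/2)/3)/(-80) = -161*⅙ + (-3 + (7/2)*(⅓))*(-1/80) = -161/6 + (-3 + 7/6)*(-1/80) = -161/6 - 11/6*(-1/80) = -161/6 + 11/480 = -12869/480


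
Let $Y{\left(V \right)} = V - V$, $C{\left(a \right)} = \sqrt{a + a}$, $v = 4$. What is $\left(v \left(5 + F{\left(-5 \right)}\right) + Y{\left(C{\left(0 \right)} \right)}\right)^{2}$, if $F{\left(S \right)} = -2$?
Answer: $144$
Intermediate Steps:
$C{\left(a \right)} = \sqrt{2} \sqrt{a}$ ($C{\left(a \right)} = \sqrt{2 a} = \sqrt{2} \sqrt{a}$)
$Y{\left(V \right)} = 0$
$\left(v \left(5 + F{\left(-5 \right)}\right) + Y{\left(C{\left(0 \right)} \right)}\right)^{2} = \left(4 \left(5 - 2\right) + 0\right)^{2} = \left(4 \cdot 3 + 0\right)^{2} = \left(12 + 0\right)^{2} = 12^{2} = 144$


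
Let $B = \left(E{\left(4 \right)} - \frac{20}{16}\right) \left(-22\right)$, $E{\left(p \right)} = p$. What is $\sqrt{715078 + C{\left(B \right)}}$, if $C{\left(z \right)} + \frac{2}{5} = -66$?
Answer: $\frac{\sqrt{17875290}}{5} \approx 845.58$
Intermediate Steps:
$B = - \frac{121}{2}$ ($B = \left(4 - \frac{20}{16}\right) \left(-22\right) = \left(4 - \frac{5}{4}\right) \left(-22\right) = \frac{11}{4} \left(-22\right) = - \frac{121}{2} \approx -60.5$)
$C{\left(z \right)} = - \frac{332}{5}$ ($C{\left(z \right)} = - \frac{2}{5} - 66 = - \frac{332}{5}$)
$\sqrt{715078 + C{\left(B \right)}} = \sqrt{715078 - \frac{332}{5}} = \sqrt{\frac{3575058}{5}} = \frac{\sqrt{17875290}}{5}$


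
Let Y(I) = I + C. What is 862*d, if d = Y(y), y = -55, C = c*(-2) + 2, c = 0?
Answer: -45686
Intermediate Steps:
C = 2 (C = 0*(-2) + 2 = 0 + 2 = 2)
Y(I) = 2 + I (Y(I) = I + 2 = 2 + I)
d = -53 (d = 2 - 55 = -53)
862*d = 862*(-53) = -45686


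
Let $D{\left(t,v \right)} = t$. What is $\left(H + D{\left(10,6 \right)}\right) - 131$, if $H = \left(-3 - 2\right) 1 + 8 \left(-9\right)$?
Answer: $-198$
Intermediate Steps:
$H = -77$ ($H = \left(-5\right) 1 - 72 = -5 - 72 = -77$)
$\left(H + D{\left(10,6 \right)}\right) - 131 = \left(-77 + 10\right) - 131 = -67 - 131 = -198$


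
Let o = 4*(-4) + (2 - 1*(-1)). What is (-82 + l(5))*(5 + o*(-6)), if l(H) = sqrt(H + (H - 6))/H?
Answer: -33864/5 ≈ -6772.8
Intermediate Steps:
o = -13 (o = -16 + (2 + 1) = -16 + 3 = -13)
l(H) = sqrt(-6 + 2*H)/H (l(H) = sqrt(H + (-6 + H))/H = sqrt(-6 + 2*H)/H)
(-82 + l(5))*(5 + o*(-6)) = (-82 + sqrt(-6 + 2*5)/5)*(5 - 13*(-6)) = (-82 + sqrt(-6 + 10)/5)*(5 + 78) = (-82 + sqrt(4)/5)*83 = (-82 + (1/5)*2)*83 = (-82 + 2/5)*83 = -408/5*83 = -33864/5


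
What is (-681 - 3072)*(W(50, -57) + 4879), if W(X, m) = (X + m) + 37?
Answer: -18423477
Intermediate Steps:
W(X, m) = 37 + X + m
(-681 - 3072)*(W(50, -57) + 4879) = (-681 - 3072)*((37 + 50 - 57) + 4879) = -3753*(30 + 4879) = -3753*4909 = -18423477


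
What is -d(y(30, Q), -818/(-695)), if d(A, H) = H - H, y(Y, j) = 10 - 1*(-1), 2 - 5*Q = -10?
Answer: 0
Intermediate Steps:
Q = 12/5 (Q = ⅖ - ⅕*(-10) = ⅖ + 2 = 12/5 ≈ 2.4000)
y(Y, j) = 11 (y(Y, j) = 10 + 1 = 11)
d(A, H) = 0
-d(y(30, Q), -818/(-695)) = -1*0 = 0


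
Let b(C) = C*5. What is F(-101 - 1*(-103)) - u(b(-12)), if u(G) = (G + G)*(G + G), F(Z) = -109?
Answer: -14509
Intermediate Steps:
b(C) = 5*C
u(G) = 4*G² (u(G) = (2*G)*(2*G) = 4*G²)
F(-101 - 1*(-103)) - u(b(-12)) = -109 - 4*(5*(-12))² = -109 - 4*(-60)² = -109 - 4*3600 = -109 - 1*14400 = -109 - 14400 = -14509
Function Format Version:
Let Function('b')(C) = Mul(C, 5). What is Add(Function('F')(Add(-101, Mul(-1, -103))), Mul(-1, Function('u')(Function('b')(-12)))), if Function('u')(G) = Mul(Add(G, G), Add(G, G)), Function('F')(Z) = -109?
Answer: -14509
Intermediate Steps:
Function('b')(C) = Mul(5, C)
Function('u')(G) = Mul(4, Pow(G, 2)) (Function('u')(G) = Mul(Mul(2, G), Mul(2, G)) = Mul(4, Pow(G, 2)))
Add(Function('F')(Add(-101, Mul(-1, -103))), Mul(-1, Function('u')(Function('b')(-12)))) = Add(-109, Mul(-1, Mul(4, Pow(Mul(5, -12), 2)))) = Add(-109, Mul(-1, Mul(4, Pow(-60, 2)))) = Add(-109, Mul(-1, Mul(4, 3600))) = Add(-109, Mul(-1, 14400)) = Add(-109, -14400) = -14509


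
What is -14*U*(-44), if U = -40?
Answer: -24640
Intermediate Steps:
-14*U*(-44) = -14*(-40)*(-44) = 560*(-44) = -24640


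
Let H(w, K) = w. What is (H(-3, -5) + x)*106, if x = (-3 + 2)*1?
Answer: -424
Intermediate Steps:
x = -1 (x = -1*1 = -1)
(H(-3, -5) + x)*106 = (-3 - 1)*106 = -4*106 = -424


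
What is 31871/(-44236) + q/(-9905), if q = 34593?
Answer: -1845938203/438157580 ≈ -4.2130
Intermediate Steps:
31871/(-44236) + q/(-9905) = 31871/(-44236) + 34593/(-9905) = 31871*(-1/44236) + 34593*(-1/9905) = -31871/44236 - 34593/9905 = -1845938203/438157580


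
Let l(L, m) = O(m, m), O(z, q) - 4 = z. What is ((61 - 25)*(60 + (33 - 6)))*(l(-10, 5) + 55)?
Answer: 200448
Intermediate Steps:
O(z, q) = 4 + z
l(L, m) = 4 + m
((61 - 25)*(60 + (33 - 6)))*(l(-10, 5) + 55) = ((61 - 25)*(60 + (33 - 6)))*((4 + 5) + 55) = (36*(60 + 27))*(9 + 55) = (36*87)*64 = 3132*64 = 200448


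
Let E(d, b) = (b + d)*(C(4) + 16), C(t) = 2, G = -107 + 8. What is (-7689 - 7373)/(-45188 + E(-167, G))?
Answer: 7531/24988 ≈ 0.30138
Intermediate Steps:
G = -99
E(d, b) = 18*b + 18*d (E(d, b) = (b + d)*(2 + 16) = (b + d)*18 = 18*b + 18*d)
(-7689 - 7373)/(-45188 + E(-167, G)) = (-7689 - 7373)/(-45188 + (18*(-99) + 18*(-167))) = -15062/(-45188 + (-1782 - 3006)) = -15062/(-45188 - 4788) = -15062/(-49976) = -15062*(-1/49976) = 7531/24988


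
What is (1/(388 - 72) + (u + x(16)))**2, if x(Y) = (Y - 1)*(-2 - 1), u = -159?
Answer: 4155478369/99856 ≈ 41615.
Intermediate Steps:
x(Y) = 3 - 3*Y (x(Y) = (-1 + Y)*(-3) = 3 - 3*Y)
(1/(388 - 72) + (u + x(16)))**2 = (1/(388 - 72) + (-159 + (3 - 3*16)))**2 = (1/316 + (-159 + (3 - 48)))**2 = (1/316 + (-159 - 45))**2 = (1/316 - 204)**2 = (-64463/316)**2 = 4155478369/99856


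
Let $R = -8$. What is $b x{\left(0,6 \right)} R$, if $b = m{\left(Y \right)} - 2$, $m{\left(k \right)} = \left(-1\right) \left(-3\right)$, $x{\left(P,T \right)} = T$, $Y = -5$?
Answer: $-48$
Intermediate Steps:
$m{\left(k \right)} = 3$
$b = 1$ ($b = 3 - 2 = 1$)
$b x{\left(0,6 \right)} R = 1 \cdot 6 \left(-8\right) = 6 \left(-8\right) = -48$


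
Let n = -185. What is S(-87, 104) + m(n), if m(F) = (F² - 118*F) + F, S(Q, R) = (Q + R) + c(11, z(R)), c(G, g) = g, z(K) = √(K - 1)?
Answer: 55887 + √103 ≈ 55897.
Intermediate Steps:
z(K) = √(-1 + K)
S(Q, R) = Q + R + √(-1 + R) (S(Q, R) = (Q + R) + √(-1 + R) = Q + R + √(-1 + R))
m(F) = F² - 117*F
S(-87, 104) + m(n) = (-87 + 104 + √(-1 + 104)) - 185*(-117 - 185) = (-87 + 104 + √103) - 185*(-302) = (17 + √103) + 55870 = 55887 + √103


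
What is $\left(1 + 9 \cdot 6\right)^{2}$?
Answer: $3025$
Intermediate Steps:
$\left(1 + 9 \cdot 6\right)^{2} = \left(1 + 54\right)^{2} = 55^{2} = 3025$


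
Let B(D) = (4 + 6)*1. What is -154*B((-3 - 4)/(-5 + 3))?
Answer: -1540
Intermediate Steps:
B(D) = 10 (B(D) = 10*1 = 10)
-154*B((-3 - 4)/(-5 + 3)) = -154*10 = -1540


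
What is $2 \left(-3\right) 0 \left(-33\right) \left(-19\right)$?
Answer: $0$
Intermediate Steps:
$2 \left(-3\right) 0 \left(-33\right) \left(-19\right) = \left(-6\right) 0 \left(-33\right) \left(-19\right) = 0 \left(-33\right) \left(-19\right) = 0 \left(-19\right) = 0$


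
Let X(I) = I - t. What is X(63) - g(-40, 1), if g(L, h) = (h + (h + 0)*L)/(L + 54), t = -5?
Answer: 991/14 ≈ 70.786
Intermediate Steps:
X(I) = 5 + I (X(I) = I - 1*(-5) = I + 5 = 5 + I)
g(L, h) = (h + L*h)/(54 + L) (g(L, h) = (h + h*L)/(54 + L) = (h + L*h)/(54 + L))
X(63) - g(-40, 1) = (5 + 63) - (1 - 40)/(54 - 40) = 68 - (-39)/14 = 68 - 1*(-39/14) = 68 + 39/14 = 991/14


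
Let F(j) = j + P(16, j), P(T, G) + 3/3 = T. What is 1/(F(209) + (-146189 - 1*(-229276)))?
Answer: 1/83311 ≈ 1.2003e-5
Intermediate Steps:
P(T, G) = -1 + T
F(j) = 15 + j (F(j) = j + (-1 + 16) = j + 15 = 15 + j)
1/(F(209) + (-146189 - 1*(-229276))) = 1/((15 + 209) + (-146189 - 1*(-229276))) = 1/(224 + (-146189 + 229276)) = 1/(224 + 83087) = 1/83311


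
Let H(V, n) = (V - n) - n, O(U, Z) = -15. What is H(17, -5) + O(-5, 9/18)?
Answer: 12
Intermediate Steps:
H(V, n) = V - 2*n
H(17, -5) + O(-5, 9/18) = (17 - 2*(-5)) - 15 = (17 + 10) - 15 = 27 - 15 = 12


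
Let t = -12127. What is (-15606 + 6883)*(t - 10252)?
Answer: 195212017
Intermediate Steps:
(-15606 + 6883)*(t - 10252) = (-15606 + 6883)*(-12127 - 10252) = -8723*(-22379) = 195212017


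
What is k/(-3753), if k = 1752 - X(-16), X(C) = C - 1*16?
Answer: -1784/3753 ≈ -0.47535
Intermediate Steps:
X(C) = -16 + C (X(C) = C - 16 = -16 + C)
k = 1784 (k = 1752 - (-16 - 16) = 1752 - 1*(-32) = 1752 + 32 = 1784)
k/(-3753) = 1784/(-3753) = 1784*(-1/3753) = -1784/3753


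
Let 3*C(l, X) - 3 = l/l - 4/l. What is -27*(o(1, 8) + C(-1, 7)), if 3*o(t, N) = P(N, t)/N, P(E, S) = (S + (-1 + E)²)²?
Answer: -5769/2 ≈ -2884.5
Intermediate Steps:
o(t, N) = (t + (-1 + N)²)²/(3*N) (o(t, N) = ((t + (-1 + N)²)²/N)/3 = (t + (-1 + N)²)²/(3*N))
C(l, X) = 4/3 - 4/(3*l) (C(l, X) = 1 + (l/l - 4/l)/3 = 1 + (1 - 4/l)/3 = 1 + (⅓ - 4/(3*l)) = 4/3 - 4/(3*l))
-27*(o(1, 8) + C(-1, 7)) = -27*((⅓)*(1 + (-1 + 8)²)²/8 + (4/3)*(-1 - 1)/(-1)) = -27*((⅓)*(⅛)*(1 + 7²)² + (4/3)*(-1)*(-2)) = -27*((⅓)*(⅛)*(1 + 49)² + 8/3) = -27*((⅓)*(⅛)*50² + 8/3) = -27*((⅓)*(⅛)*2500 + 8/3) = -27*(625/6 + 8/3) = -27*641/6 = -5769/2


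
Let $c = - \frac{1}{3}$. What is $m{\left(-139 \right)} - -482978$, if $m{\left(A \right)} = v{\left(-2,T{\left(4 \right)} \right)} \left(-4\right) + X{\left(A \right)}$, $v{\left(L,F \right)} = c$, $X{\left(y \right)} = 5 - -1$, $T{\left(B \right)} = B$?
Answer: $\frac{1448956}{3} \approx 4.8299 \cdot 10^{5}$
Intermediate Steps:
$X{\left(y \right)} = 6$ ($X{\left(y \right)} = 5 + 1 = 6$)
$c = - \frac{1}{3}$ ($c = \left(-1\right) \frac{1}{3} = - \frac{1}{3} \approx -0.33333$)
$v{\left(L,F \right)} = - \frac{1}{3}$
$m{\left(A \right)} = \frac{22}{3}$ ($m{\left(A \right)} = \left(- \frac{1}{3}\right) \left(-4\right) + 6 = \frac{4}{3} + 6 = \frac{22}{3}$)
$m{\left(-139 \right)} - -482978 = \frac{22}{3} - -482978 = \frac{22}{3} + 482978 = \frac{1448956}{3}$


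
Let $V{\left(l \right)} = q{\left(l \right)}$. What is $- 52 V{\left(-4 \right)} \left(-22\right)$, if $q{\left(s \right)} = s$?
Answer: $-4576$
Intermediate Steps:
$V{\left(l \right)} = l$
$- 52 V{\left(-4 \right)} \left(-22\right) = \left(-52\right) \left(-4\right) \left(-22\right) = 208 \left(-22\right) = -4576$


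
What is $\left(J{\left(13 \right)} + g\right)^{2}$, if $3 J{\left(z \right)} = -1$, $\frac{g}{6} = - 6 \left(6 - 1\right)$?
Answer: $\frac{292681}{9} \approx 32520.0$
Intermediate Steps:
$g = -180$ ($g = 6 \left(- 6 \left(6 - 1\right)\right) = 6 \left(\left(-6\right) 5\right) = 6 \left(-30\right) = -180$)
$J{\left(z \right)} = - \frac{1}{3}$ ($J{\left(z \right)} = \frac{1}{3} \left(-1\right) = - \frac{1}{3}$)
$\left(J{\left(13 \right)} + g\right)^{2} = \left(- \frac{1}{3} - 180\right)^{2} = \left(- \frac{541}{3}\right)^{2} = \frac{292681}{9}$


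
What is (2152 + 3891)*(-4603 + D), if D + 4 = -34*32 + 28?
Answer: -34245681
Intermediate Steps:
D = -1064 (D = -4 + (-34*32 + 28) = -4 + (-1088 + 28) = -4 - 1060 = -1064)
(2152 + 3891)*(-4603 + D) = (2152 + 3891)*(-4603 - 1064) = 6043*(-5667) = -34245681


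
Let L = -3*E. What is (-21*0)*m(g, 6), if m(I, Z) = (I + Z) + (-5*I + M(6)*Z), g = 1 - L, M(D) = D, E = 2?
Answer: 0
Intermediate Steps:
L = -6 (L = -3*2 = -6)
g = 7 (g = 1 - 1*(-6) = 1 + 6 = 7)
m(I, Z) = -4*I + 7*Z (m(I, Z) = (I + Z) + (-5*I + 6*Z) = -4*I + 7*Z)
(-21*0)*m(g, 6) = (-21*0)*(-4*7 + 7*6) = 0*(-28 + 42) = 0*14 = 0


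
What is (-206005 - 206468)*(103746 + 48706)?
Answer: -62882333796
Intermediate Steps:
(-206005 - 206468)*(103746 + 48706) = -412473*152452 = -62882333796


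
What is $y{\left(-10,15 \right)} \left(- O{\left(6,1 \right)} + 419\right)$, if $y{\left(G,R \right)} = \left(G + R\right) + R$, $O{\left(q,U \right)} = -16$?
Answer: $8700$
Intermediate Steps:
$y{\left(G,R \right)} = G + 2 R$
$y{\left(-10,15 \right)} \left(- O{\left(6,1 \right)} + 419\right) = \left(-10 + 2 \cdot 15\right) \left(\left(-1\right) \left(-16\right) + 419\right) = \left(-10 + 30\right) \left(16 + 419\right) = 20 \cdot 435 = 8700$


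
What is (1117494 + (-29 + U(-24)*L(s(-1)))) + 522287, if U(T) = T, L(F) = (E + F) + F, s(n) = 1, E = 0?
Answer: 1639704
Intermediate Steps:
L(F) = 2*F (L(F) = (0 + F) + F = F + F = 2*F)
(1117494 + (-29 + U(-24)*L(s(-1)))) + 522287 = (1117494 + (-29 - 48)) + 522287 = (1117494 - 77) + 522287 = 1117417 + 522287 = 1639704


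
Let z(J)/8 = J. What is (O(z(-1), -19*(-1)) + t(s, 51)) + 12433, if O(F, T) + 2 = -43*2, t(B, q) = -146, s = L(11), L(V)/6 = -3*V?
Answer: 12199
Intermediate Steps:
L(V) = -18*V (L(V) = 6*(-3*V) = -18*V)
s = -198 (s = -18*11 = -198)
z(J) = 8*J
O(F, T) = -88 (O(F, T) = -2 - 43*2 = -2 - 86 = -88)
(O(z(-1), -19*(-1)) + t(s, 51)) + 12433 = (-88 - 146) + 12433 = -234 + 12433 = 12199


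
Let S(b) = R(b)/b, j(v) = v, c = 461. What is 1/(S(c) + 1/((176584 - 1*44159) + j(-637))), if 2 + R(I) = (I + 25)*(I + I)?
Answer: 60754268/59052885381 ≈ 0.0010288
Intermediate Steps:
R(I) = -2 + 2*I*(25 + I) (R(I) = -2 + (I + 25)*(I + I) = -2 + (25 + I)*(2*I) = -2 + 2*I*(25 + I))
S(b) = (-2 + 2*b**2 + 50*b)/b
1/(S(c) + 1/((176584 - 1*44159) + j(-637))) = 1/((50 - 2/461 + 2*461) + 1/((176584 - 1*44159) - 637)) = 1/((50 - 2*1/461 + 922) + 1/((176584 - 44159) - 637)) = 1/((50 - 2/461 + 922) + 1/(132425 - 637)) = 1/(448090/461 + 1/131788) = 1/(59052885381/60754268) = 60754268/59052885381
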